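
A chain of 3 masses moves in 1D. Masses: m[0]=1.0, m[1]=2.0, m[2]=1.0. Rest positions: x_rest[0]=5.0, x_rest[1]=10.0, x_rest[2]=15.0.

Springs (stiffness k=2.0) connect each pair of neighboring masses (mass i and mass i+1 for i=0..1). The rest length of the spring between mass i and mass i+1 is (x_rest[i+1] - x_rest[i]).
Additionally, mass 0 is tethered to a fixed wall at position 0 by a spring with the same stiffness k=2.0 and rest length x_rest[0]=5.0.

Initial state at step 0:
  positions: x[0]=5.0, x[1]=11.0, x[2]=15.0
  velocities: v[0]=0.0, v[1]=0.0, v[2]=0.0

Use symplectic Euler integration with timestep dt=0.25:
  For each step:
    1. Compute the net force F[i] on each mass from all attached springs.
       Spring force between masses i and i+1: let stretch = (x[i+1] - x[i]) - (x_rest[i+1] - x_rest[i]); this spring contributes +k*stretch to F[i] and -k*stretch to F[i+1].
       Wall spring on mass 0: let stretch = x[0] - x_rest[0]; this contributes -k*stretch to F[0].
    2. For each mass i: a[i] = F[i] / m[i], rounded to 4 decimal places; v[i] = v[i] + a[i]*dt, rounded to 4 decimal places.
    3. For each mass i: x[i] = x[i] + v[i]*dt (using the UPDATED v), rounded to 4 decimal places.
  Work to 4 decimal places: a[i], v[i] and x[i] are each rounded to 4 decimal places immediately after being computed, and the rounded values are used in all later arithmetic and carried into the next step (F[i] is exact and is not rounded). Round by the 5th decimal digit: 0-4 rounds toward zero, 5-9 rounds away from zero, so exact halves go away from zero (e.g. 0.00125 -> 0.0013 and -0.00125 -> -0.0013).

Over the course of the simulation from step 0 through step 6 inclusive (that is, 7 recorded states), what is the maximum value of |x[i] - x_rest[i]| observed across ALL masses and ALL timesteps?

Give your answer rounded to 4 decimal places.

Step 0: x=[5.0000 11.0000 15.0000] v=[0.0000 0.0000 0.0000]
Step 1: x=[5.1250 10.8750 15.1250] v=[0.5000 -0.5000 0.5000]
Step 2: x=[5.3281 10.6563 15.3438] v=[0.8125 -0.8750 0.8750]
Step 3: x=[5.5313 10.3975 15.6016] v=[0.8126 -1.0352 1.0313]
Step 4: x=[5.6513 10.1598 15.8339] v=[0.4801 -0.9507 0.9293]
Step 5: x=[5.6285 9.9950 15.9820] v=[-0.0913 -0.6593 0.5923]
Step 6: x=[5.4479 9.9315 16.0067] v=[-0.7223 -0.2542 0.0988]
Max displacement = 1.0067

Answer: 1.0067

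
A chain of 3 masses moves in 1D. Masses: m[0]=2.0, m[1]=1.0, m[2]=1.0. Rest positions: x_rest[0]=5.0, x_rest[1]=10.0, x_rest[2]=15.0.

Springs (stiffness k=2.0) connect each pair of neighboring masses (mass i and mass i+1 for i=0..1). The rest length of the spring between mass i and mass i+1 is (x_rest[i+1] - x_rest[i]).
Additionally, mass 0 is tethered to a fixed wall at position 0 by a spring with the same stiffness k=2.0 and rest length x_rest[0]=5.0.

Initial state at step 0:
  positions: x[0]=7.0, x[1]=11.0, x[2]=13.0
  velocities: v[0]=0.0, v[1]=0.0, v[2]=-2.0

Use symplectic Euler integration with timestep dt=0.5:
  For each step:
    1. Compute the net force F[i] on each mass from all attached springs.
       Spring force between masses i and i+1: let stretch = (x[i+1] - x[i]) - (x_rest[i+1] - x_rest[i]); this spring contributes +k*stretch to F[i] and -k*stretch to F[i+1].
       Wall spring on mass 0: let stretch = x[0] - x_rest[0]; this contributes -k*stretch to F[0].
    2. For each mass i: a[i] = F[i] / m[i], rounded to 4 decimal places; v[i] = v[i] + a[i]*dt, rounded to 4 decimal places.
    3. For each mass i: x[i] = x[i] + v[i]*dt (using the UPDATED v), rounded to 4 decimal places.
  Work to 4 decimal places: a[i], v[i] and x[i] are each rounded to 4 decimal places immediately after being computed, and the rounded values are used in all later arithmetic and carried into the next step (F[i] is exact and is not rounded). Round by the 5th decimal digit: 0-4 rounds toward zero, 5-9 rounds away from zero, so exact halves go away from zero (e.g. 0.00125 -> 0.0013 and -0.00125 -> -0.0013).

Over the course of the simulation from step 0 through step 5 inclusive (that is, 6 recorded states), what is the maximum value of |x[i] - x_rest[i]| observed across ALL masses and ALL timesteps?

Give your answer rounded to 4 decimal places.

Answer: 2.7812

Derivation:
Step 0: x=[7.0000 11.0000 13.0000] v=[0.0000 0.0000 -2.0000]
Step 1: x=[6.2500 10.0000 13.5000] v=[-1.5000 -2.0000 1.0000]
Step 2: x=[4.8750 8.8750 14.7500] v=[-2.7500 -2.2500 2.5000]
Step 3: x=[3.2813 8.6875 15.5625] v=[-3.1875 -0.3750 1.6250]
Step 4: x=[2.2188 9.2344 15.4375] v=[-2.1251 1.0938 -0.2500]
Step 5: x=[2.3555 9.3751 14.7110] v=[0.2733 0.2813 -1.4531]
Max displacement = 2.7812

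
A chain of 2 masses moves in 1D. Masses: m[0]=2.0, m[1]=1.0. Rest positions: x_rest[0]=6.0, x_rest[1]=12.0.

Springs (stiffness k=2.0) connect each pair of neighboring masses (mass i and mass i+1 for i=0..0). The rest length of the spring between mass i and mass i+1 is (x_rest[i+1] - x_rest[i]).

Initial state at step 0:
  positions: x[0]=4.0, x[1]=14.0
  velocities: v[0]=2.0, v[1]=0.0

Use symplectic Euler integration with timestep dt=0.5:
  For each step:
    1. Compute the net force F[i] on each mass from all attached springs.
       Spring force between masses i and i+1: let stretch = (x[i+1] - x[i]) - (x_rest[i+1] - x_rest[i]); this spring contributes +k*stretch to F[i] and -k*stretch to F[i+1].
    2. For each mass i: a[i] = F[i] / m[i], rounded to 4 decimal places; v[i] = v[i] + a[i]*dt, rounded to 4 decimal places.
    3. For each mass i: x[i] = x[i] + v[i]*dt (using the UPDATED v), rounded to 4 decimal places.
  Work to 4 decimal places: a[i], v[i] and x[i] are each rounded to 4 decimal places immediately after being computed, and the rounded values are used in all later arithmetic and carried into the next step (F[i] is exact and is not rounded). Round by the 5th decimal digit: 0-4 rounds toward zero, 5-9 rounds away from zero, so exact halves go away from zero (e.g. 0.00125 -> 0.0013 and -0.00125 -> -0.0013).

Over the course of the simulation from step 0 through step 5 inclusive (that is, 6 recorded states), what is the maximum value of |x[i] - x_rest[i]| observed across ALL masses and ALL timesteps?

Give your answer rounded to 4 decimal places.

Step 0: x=[4.0000 14.0000] v=[2.0000 0.0000]
Step 1: x=[6.0000 12.0000] v=[4.0000 -4.0000]
Step 2: x=[8.0000 10.0000] v=[4.0000 -4.0000]
Step 3: x=[9.0000 10.0000] v=[2.0000 0.0000]
Step 4: x=[8.7500 12.5000] v=[-0.5000 5.0000]
Step 5: x=[7.9375 16.1250] v=[-1.6250 7.2500]
Max displacement = 4.1250

Answer: 4.1250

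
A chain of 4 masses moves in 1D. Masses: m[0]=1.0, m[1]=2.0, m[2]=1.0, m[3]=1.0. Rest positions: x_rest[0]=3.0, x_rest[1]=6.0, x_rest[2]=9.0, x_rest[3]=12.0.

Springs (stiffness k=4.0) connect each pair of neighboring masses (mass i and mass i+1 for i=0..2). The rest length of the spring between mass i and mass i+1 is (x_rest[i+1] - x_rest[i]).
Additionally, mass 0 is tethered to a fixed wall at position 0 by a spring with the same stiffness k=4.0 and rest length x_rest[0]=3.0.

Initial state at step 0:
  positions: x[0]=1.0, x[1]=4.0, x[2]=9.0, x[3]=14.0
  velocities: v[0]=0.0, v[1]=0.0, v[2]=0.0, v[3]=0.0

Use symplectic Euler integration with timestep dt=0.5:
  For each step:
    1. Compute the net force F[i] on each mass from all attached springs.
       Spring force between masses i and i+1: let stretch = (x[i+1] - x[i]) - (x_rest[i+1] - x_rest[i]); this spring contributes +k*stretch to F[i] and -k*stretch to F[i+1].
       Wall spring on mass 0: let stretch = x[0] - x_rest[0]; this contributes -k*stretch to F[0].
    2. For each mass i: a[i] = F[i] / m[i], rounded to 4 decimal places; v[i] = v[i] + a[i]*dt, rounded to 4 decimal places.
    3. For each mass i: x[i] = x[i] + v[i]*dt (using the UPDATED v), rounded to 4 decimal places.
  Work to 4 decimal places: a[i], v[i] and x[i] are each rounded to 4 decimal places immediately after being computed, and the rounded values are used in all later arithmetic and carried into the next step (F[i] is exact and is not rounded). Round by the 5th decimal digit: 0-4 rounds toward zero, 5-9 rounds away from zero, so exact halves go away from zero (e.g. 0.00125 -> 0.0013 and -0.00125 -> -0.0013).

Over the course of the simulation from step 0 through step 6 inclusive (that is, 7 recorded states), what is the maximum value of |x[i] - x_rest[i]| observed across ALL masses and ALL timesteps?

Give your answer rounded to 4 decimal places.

Step 0: x=[1.0000 4.0000 9.0000 14.0000] v=[0.0000 0.0000 0.0000 0.0000]
Step 1: x=[3.0000 5.0000 9.0000 12.0000] v=[4.0000 2.0000 0.0000 -4.0000]
Step 2: x=[4.0000 7.0000 8.0000 10.0000] v=[2.0000 4.0000 -2.0000 -4.0000]
Step 3: x=[4.0000 8.0000 8.0000 9.0000] v=[0.0000 2.0000 0.0000 -2.0000]
Step 4: x=[4.0000 7.0000 9.0000 10.0000] v=[0.0000 -2.0000 2.0000 2.0000]
Step 5: x=[3.0000 5.5000 9.0000 13.0000] v=[-2.0000 -3.0000 0.0000 6.0000]
Step 6: x=[1.5000 4.5000 9.5000 15.0000] v=[-3.0000 -2.0000 1.0000 4.0000]
Max displacement = 3.0000

Answer: 3.0000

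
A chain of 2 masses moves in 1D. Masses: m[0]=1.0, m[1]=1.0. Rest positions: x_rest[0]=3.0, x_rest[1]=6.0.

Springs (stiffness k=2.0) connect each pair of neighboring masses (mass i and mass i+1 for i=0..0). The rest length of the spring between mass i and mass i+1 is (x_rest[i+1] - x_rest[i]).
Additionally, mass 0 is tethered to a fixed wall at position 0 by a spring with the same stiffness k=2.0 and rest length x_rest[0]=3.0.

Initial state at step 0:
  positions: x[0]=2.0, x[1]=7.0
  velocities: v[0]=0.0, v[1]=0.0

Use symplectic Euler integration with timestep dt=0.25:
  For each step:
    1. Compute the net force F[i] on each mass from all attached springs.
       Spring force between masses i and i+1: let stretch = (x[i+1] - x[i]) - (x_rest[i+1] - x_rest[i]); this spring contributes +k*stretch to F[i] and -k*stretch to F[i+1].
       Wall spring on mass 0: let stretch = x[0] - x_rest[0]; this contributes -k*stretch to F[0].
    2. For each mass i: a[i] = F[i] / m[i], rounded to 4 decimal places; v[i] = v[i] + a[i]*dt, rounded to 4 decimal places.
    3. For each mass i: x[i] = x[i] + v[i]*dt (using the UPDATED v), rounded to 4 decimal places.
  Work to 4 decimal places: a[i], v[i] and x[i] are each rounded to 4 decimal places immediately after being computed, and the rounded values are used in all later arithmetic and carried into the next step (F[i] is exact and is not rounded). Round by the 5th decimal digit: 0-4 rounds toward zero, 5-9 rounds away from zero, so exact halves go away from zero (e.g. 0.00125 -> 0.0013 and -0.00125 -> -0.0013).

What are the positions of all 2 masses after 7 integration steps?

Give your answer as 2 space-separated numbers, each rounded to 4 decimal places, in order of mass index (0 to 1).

Step 0: x=[2.0000 7.0000] v=[0.0000 0.0000]
Step 1: x=[2.3750 6.7500] v=[1.5000 -1.0000]
Step 2: x=[3.0000 6.3281] v=[2.5000 -1.6875]
Step 3: x=[3.6660 5.8652] v=[2.6641 -1.8516]
Step 4: x=[4.1487 5.5024] v=[1.9307 -1.4512]
Step 5: x=[4.2820 5.3454] v=[0.5332 -0.6281]
Step 6: x=[4.0130 5.4305] v=[-1.0761 0.3402]
Step 7: x=[3.4195 5.7134] v=[-2.3739 1.1315]

Answer: 3.4195 5.7134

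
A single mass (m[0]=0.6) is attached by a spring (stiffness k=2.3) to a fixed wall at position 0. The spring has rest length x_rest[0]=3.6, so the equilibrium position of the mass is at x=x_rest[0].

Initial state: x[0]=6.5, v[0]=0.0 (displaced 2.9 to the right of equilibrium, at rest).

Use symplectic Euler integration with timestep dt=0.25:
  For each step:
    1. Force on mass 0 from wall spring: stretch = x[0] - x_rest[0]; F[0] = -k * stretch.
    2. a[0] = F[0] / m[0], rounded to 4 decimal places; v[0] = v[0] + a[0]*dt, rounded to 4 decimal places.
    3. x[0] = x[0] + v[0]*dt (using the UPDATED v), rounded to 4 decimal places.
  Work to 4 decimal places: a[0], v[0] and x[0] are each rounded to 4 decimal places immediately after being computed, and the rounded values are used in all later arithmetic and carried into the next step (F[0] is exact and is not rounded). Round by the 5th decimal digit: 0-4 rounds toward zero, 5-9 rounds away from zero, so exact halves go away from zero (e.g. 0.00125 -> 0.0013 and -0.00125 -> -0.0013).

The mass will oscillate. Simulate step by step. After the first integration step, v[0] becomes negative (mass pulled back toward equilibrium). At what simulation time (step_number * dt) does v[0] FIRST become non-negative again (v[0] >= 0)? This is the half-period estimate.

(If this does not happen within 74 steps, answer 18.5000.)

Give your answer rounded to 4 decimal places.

Step 0: x=[6.5000] v=[0.0000]
Step 1: x=[5.8052] v=[-2.7792]
Step 2: x=[4.5821] v=[-4.8925]
Step 3: x=[3.1237] v=[-5.8337]
Step 4: x=[1.7794] v=[-5.3773]
Step 5: x=[0.8713] v=[-3.6326]
Step 6: x=[0.6169] v=[-1.0176]
Step 7: x=[1.0772] v=[1.8412]
First v>=0 after going negative at step 7, time=1.7500

Answer: 1.7500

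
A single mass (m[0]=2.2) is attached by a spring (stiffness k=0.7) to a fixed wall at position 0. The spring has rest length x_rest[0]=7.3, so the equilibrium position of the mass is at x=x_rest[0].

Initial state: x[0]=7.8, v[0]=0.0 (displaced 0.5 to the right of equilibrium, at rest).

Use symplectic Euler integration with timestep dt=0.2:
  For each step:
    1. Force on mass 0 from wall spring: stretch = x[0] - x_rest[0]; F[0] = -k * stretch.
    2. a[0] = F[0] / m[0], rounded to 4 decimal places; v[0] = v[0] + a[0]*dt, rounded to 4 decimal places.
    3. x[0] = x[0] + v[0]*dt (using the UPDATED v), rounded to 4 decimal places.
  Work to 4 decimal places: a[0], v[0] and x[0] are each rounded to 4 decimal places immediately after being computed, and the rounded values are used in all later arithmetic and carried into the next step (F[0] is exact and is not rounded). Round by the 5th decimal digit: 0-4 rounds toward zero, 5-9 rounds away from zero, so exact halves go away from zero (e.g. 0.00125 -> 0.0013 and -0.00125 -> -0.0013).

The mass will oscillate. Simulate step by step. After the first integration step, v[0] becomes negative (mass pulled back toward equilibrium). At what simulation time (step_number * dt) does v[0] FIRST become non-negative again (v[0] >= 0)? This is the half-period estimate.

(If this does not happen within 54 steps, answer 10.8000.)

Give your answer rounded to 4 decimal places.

Answer: 5.6000

Derivation:
Step 0: x=[7.8000] v=[0.0000]
Step 1: x=[7.7936] v=[-0.0318]
Step 2: x=[7.7810] v=[-0.0632]
Step 3: x=[7.7622] v=[-0.0938]
Step 4: x=[7.7376] v=[-0.1232]
Step 5: x=[7.7074] v=[-0.1510]
Step 6: x=[7.6720] v=[-0.1769]
Step 7: x=[7.6319] v=[-0.2006]
Step 8: x=[7.5876] v=[-0.2217]
Step 9: x=[7.5396] v=[-0.2400]
Step 10: x=[7.4886] v=[-0.2552]
Step 11: x=[7.4352] v=[-0.2672]
Step 12: x=[7.3800] v=[-0.2758]
Step 13: x=[7.3238] v=[-0.2809]
Step 14: x=[7.2673] v=[-0.2824]
Step 15: x=[7.2112] v=[-0.2803]
Step 16: x=[7.1563] v=[-0.2746]
Step 17: x=[7.1032] v=[-0.2655]
Step 18: x=[7.0526] v=[-0.2530]
Step 19: x=[7.0051] v=[-0.2373]
Step 20: x=[6.9614] v=[-0.2185]
Step 21: x=[6.9220] v=[-0.1970]
Step 22: x=[6.8874] v=[-0.1729]
Step 23: x=[6.8581] v=[-0.1466]
Step 24: x=[6.8344] v=[-0.1185]
Step 25: x=[6.8166] v=[-0.0889]
Step 26: x=[6.8050] v=[-0.0581]
Step 27: x=[6.7997] v=[-0.0266]
Step 28: x=[6.8007] v=[0.0052]
First v>=0 after going negative at step 28, time=5.6000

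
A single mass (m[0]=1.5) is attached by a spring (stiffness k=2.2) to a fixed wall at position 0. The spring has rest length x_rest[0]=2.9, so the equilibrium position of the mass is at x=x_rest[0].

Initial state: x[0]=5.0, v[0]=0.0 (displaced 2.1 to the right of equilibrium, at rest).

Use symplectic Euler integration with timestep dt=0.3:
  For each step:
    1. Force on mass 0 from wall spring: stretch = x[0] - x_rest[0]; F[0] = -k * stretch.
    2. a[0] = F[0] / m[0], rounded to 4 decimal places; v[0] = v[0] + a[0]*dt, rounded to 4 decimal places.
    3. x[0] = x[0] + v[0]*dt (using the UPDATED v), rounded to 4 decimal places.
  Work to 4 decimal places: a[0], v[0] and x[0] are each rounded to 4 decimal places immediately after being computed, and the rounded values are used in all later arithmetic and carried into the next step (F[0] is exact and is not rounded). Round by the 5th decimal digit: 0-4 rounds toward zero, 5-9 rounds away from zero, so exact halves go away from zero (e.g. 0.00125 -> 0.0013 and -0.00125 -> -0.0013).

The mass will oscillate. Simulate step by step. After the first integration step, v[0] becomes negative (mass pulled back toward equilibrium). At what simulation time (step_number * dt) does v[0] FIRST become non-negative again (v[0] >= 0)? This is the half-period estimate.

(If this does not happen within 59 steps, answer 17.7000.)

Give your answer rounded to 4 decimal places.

Step 0: x=[5.0000] v=[0.0000]
Step 1: x=[4.7228] v=[-0.9240]
Step 2: x=[4.2050] v=[-1.7260]
Step 3: x=[3.5149] v=[-2.3002]
Step 4: x=[2.7437] v=[-2.5708]
Step 5: x=[1.9931] v=[-2.5020]
Step 6: x=[1.3622] v=[-2.1030]
Step 7: x=[0.9343] v=[-1.4264]
Step 8: x=[0.7659] v=[-0.5615]
Step 9: x=[0.8792] v=[0.3775]
First v>=0 after going negative at step 9, time=2.7000

Answer: 2.7000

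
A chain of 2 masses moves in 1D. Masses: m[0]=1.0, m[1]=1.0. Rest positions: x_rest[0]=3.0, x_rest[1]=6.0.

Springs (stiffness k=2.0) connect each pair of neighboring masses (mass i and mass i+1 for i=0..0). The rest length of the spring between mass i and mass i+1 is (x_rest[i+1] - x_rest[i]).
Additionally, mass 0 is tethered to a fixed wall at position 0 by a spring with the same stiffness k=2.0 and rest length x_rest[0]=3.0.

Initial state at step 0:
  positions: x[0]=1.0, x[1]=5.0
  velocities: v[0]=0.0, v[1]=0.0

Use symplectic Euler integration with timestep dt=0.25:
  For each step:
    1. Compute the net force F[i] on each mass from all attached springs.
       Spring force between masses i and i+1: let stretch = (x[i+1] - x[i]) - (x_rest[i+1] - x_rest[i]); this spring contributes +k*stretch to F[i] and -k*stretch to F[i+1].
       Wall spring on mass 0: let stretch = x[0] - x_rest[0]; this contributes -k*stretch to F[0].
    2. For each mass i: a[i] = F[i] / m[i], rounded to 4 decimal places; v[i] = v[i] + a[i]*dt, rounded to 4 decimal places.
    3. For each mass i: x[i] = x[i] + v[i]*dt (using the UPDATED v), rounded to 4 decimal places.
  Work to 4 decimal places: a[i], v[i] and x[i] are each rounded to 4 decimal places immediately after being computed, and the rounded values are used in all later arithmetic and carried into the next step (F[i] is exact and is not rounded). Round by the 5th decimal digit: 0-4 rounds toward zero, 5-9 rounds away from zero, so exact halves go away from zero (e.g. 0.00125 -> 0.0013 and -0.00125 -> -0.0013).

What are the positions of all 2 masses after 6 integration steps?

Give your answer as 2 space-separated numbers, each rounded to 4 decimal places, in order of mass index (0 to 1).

Answer: 3.6957 5.2392

Derivation:
Step 0: x=[1.0000 5.0000] v=[0.0000 0.0000]
Step 1: x=[1.3750 4.8750] v=[1.5000 -0.5000]
Step 2: x=[2.0156 4.6875] v=[2.5625 -0.7500]
Step 3: x=[2.7383 4.5410] v=[2.8907 -0.5860]
Step 4: x=[3.3440 4.5442] v=[2.4229 0.0127]
Step 5: x=[3.6818 4.7724] v=[1.3510 0.9126]
Step 6: x=[3.6957 5.2392] v=[0.0554 1.8673]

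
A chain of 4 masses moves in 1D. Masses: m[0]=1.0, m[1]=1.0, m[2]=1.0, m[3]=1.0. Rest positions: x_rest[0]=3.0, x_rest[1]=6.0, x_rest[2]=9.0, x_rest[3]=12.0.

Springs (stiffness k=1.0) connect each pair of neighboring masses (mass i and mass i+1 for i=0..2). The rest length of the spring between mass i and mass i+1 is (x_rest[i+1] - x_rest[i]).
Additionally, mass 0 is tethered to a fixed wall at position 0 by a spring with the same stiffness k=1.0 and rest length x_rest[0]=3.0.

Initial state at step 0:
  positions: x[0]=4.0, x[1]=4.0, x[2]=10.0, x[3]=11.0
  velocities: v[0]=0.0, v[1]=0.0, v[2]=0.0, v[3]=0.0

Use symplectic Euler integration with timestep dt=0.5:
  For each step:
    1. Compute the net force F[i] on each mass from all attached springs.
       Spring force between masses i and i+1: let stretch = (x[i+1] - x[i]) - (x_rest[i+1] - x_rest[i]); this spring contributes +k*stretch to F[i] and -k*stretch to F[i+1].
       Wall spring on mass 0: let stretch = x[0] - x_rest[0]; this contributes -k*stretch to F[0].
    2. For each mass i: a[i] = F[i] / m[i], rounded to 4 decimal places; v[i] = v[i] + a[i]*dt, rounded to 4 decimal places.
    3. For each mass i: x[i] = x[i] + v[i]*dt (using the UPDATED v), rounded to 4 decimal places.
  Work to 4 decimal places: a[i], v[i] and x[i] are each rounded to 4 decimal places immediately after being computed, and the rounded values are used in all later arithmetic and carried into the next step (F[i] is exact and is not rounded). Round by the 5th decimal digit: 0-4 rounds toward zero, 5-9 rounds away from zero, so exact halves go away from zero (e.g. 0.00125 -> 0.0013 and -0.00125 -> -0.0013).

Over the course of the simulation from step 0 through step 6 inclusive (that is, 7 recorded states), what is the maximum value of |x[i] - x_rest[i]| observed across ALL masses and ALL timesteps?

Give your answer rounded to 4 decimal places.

Answer: 2.0290

Derivation:
Step 0: x=[4.0000 4.0000 10.0000 11.0000] v=[0.0000 0.0000 0.0000 0.0000]
Step 1: x=[3.0000 5.5000 8.7500 11.5000] v=[-2.0000 3.0000 -2.5000 1.0000]
Step 2: x=[1.8750 7.1875 7.3750 12.0625] v=[-2.2500 3.3750 -2.7500 1.1250]
Step 3: x=[1.6094 7.5938 7.1250 12.2032] v=[-0.5313 0.8125 -0.5000 0.2813]
Step 4: x=[2.4375 6.3868 8.2618 11.8243] v=[1.6562 -2.4141 2.2735 -0.7578]
Step 5: x=[3.6436 4.6612 9.8205 11.3048] v=[2.4121 -3.4513 3.1173 -1.0391]
Step 6: x=[4.1932 3.9710 10.4604 11.1642] v=[1.0991 -1.3805 1.2798 -0.2813]
Max displacement = 2.0290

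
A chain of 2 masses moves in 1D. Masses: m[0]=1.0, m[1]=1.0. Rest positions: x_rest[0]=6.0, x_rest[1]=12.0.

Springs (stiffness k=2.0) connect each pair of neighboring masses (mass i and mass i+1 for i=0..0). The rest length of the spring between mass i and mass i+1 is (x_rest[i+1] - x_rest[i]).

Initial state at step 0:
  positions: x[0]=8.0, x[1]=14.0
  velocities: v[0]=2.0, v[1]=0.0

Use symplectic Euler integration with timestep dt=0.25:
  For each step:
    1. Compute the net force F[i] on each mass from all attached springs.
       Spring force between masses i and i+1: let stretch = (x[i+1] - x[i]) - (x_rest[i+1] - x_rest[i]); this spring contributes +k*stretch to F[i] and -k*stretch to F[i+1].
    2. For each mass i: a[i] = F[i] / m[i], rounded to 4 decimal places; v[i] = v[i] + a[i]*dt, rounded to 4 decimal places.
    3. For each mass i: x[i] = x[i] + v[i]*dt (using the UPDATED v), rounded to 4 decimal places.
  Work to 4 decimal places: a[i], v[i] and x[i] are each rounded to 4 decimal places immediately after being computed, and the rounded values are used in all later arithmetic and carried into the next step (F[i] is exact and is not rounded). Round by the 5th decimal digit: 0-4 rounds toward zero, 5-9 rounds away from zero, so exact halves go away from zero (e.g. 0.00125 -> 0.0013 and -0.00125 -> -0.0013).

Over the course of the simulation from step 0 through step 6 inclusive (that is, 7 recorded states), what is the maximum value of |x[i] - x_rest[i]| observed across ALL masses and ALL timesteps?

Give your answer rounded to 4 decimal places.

Step 0: x=[8.0000 14.0000] v=[2.0000 0.0000]
Step 1: x=[8.5000 14.0000] v=[2.0000 0.0000]
Step 2: x=[8.9375 14.0625] v=[1.7500 0.2500]
Step 3: x=[9.2656 14.2344] v=[1.3125 0.6875]
Step 4: x=[9.4648 14.5352] v=[0.7969 1.2031]
Step 5: x=[9.5478 14.9522] v=[0.3321 1.6679]
Step 6: x=[9.5564 15.4436] v=[0.0343 1.9657]
Max displacement = 3.5564

Answer: 3.5564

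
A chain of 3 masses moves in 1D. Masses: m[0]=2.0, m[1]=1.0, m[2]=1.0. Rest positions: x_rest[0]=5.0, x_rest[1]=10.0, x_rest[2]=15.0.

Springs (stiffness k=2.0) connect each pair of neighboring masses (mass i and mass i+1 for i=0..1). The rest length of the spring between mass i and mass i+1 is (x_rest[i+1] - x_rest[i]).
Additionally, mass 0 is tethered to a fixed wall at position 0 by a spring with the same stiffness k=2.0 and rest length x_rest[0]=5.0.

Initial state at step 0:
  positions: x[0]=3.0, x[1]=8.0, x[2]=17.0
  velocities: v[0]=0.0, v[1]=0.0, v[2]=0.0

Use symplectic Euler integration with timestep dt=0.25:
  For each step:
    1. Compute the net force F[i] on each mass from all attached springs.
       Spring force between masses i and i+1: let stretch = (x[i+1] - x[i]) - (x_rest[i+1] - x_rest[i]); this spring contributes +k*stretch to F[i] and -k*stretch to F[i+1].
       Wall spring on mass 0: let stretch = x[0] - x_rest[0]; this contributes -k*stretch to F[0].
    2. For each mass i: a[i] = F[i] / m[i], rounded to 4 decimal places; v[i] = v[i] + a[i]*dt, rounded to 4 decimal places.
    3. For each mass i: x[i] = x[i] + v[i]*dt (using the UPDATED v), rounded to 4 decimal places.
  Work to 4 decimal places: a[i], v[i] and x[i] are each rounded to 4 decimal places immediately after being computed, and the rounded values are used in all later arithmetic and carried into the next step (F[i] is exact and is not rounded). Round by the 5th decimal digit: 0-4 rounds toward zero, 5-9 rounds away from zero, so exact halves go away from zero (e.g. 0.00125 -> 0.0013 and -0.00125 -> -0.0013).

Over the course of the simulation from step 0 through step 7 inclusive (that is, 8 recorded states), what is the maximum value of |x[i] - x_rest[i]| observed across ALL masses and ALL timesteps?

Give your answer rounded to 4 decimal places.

Answer: 2.3626

Derivation:
Step 0: x=[3.0000 8.0000 17.0000] v=[0.0000 0.0000 0.0000]
Step 1: x=[3.1250 8.5000 16.5000] v=[0.5000 2.0000 -2.0000]
Step 2: x=[3.3906 9.3281 15.6250] v=[1.0625 3.3125 -3.5000]
Step 3: x=[3.8154 10.2012 14.5879] v=[1.6992 3.4922 -4.1485]
Step 4: x=[4.4009 10.8244 13.6274] v=[2.3418 2.4927 -3.8419]
Step 5: x=[5.1128 10.9950 12.9416] v=[2.8475 0.6825 -2.7434]
Step 6: x=[5.8728 10.6737 12.6374] v=[3.0399 -1.2853 -1.2167]
Step 7: x=[6.5658 9.9977 12.7128] v=[2.7719 -2.7039 0.3015]
Max displacement = 2.3626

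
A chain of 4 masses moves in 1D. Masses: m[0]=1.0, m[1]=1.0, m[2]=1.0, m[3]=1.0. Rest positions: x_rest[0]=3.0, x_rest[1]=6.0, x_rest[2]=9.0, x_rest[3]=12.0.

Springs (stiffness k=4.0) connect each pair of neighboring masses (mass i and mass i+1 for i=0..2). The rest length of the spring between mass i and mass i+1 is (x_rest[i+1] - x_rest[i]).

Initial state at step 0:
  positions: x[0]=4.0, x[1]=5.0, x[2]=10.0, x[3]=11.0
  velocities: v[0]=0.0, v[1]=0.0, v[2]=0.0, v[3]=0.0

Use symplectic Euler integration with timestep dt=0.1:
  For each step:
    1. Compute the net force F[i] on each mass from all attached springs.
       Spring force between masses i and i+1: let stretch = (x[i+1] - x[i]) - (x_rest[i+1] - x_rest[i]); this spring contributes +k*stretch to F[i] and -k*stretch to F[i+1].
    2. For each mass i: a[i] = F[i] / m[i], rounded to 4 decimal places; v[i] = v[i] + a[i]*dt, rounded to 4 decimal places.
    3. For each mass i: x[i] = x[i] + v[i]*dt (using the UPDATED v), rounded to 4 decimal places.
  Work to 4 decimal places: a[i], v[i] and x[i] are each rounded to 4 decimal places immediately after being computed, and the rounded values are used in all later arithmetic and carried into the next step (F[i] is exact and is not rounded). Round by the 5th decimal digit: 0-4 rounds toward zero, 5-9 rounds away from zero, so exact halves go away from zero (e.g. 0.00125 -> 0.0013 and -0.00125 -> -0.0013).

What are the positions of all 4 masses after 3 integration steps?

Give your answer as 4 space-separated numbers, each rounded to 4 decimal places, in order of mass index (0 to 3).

Answer: 3.5667 5.8511 9.1489 11.4333

Derivation:
Step 0: x=[4.0000 5.0000 10.0000 11.0000] v=[0.0000 0.0000 0.0000 0.0000]
Step 1: x=[3.9200 5.1600 9.8400 11.0800] v=[-0.8000 1.6000 -1.6000 0.8000]
Step 2: x=[3.7696 5.4576 9.5424 11.2304] v=[-1.5040 2.9760 -2.9760 1.5040]
Step 3: x=[3.5667 5.8511 9.1489 11.4333] v=[-2.0288 3.9347 -3.9347 2.0288]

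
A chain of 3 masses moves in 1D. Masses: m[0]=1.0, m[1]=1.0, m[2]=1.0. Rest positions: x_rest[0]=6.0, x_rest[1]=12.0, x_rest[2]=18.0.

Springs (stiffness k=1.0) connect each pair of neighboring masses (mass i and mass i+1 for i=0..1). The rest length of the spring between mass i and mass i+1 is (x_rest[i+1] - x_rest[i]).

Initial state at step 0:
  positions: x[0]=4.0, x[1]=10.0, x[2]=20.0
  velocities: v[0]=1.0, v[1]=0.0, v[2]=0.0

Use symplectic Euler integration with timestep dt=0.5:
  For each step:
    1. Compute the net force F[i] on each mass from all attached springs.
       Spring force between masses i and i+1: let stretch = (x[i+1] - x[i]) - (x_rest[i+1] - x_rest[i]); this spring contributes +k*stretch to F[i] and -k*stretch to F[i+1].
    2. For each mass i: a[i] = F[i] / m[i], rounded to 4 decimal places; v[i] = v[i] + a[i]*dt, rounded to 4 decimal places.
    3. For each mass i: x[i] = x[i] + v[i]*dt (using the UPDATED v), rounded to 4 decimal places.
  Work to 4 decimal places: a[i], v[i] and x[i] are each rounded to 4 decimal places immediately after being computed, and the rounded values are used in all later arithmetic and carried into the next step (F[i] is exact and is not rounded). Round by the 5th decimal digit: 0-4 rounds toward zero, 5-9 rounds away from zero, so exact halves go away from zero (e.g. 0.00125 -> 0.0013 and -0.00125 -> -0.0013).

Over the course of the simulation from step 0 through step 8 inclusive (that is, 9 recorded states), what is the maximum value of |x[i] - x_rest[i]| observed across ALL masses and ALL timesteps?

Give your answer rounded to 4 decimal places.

Answer: 3.0124

Derivation:
Step 0: x=[4.0000 10.0000 20.0000] v=[1.0000 0.0000 0.0000]
Step 1: x=[4.5000 11.0000 19.0000] v=[1.0000 2.0000 -2.0000]
Step 2: x=[5.1250 12.3750 17.5000] v=[1.2500 2.7500 -3.0000]
Step 3: x=[6.0625 13.2188 16.2188] v=[1.8750 1.6875 -2.5625]
Step 4: x=[7.2891 13.0235 15.6876] v=[2.4532 -0.3907 -1.0625]
Step 5: x=[8.4493 12.0606 15.9904] v=[2.3204 -1.9259 0.6055]
Step 6: x=[9.0124 11.1773 16.8107] v=[1.1261 -1.7667 1.6406]
Step 7: x=[8.6167 11.1611 17.7227] v=[-0.7915 -0.0325 1.8239]
Step 8: x=[7.3571 12.1492 18.4943] v=[-2.5193 1.9761 1.5431]
Max displacement = 3.0124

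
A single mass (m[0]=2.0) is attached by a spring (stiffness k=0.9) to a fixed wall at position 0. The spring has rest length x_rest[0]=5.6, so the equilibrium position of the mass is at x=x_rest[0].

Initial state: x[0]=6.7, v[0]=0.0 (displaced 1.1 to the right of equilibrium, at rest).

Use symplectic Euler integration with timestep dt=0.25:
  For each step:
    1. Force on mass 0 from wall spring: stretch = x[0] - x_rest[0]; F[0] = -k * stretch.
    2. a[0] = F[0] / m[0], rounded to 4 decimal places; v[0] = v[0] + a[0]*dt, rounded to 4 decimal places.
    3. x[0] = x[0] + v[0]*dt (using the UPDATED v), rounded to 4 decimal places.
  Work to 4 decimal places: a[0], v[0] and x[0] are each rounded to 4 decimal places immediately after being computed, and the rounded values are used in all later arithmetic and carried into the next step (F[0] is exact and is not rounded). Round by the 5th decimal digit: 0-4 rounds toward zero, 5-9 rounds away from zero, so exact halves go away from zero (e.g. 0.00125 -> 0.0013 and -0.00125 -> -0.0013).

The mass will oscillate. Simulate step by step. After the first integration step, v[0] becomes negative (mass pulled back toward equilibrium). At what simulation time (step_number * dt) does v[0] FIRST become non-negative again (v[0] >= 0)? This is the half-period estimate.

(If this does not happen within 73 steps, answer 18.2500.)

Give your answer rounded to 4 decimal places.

Step 0: x=[6.7000] v=[0.0000]
Step 1: x=[6.6691] v=[-0.1238]
Step 2: x=[6.6081] v=[-0.2441]
Step 3: x=[6.5187] v=[-0.3575]
Step 4: x=[6.4035] v=[-0.4609]
Step 5: x=[6.2657] v=[-0.5513]
Step 6: x=[6.1092] v=[-0.6262]
Step 7: x=[5.9383] v=[-0.6835]
Step 8: x=[5.7579] v=[-0.7216]
Step 9: x=[5.5731] v=[-0.7394]
Step 10: x=[5.3890] v=[-0.7364]
Step 11: x=[5.2108] v=[-0.7127]
Step 12: x=[5.0436] v=[-0.6689]
Step 13: x=[4.8920] v=[-0.6063]
Step 14: x=[4.7603] v=[-0.5267]
Step 15: x=[4.6523] v=[-0.4322]
Step 16: x=[4.5709] v=[-0.3256]
Step 17: x=[4.5185] v=[-0.2098]
Step 18: x=[4.4965] v=[-0.0881]
Step 19: x=[4.5055] v=[0.0361]
First v>=0 after going negative at step 19, time=4.7500

Answer: 4.7500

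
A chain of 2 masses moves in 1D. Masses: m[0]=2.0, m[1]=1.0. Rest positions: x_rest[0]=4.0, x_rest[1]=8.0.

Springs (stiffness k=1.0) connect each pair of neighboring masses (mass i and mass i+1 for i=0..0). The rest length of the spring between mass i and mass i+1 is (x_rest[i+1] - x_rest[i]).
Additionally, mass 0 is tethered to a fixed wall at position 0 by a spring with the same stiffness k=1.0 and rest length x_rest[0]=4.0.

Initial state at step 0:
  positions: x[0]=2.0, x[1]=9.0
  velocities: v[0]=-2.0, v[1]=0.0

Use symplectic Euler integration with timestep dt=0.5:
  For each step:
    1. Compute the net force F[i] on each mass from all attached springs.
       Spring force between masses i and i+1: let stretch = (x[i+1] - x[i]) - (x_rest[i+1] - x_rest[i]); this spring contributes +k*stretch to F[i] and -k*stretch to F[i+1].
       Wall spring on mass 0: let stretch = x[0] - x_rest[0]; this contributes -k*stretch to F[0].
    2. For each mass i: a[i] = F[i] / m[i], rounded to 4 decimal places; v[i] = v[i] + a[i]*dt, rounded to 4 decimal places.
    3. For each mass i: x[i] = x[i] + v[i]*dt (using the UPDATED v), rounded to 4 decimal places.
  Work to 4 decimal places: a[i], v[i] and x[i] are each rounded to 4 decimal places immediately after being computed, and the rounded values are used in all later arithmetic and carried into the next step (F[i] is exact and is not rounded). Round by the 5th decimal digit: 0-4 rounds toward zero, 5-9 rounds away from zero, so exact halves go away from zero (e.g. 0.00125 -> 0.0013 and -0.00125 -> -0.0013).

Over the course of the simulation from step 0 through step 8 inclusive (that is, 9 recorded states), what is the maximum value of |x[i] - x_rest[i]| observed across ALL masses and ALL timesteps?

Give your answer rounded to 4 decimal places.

Step 0: x=[2.0000 9.0000] v=[-2.0000 0.0000]
Step 1: x=[1.6250 8.2500] v=[-0.7500 -1.5000]
Step 2: x=[1.8750 6.8438] v=[0.5000 -2.8125]
Step 3: x=[2.5118 5.1954] v=[1.2735 -3.2969]
Step 4: x=[3.1701 3.8761] v=[1.3165 -2.6387]
Step 5: x=[3.5204 3.3803] v=[0.7005 -0.9917]
Step 6: x=[3.4131 3.9195] v=[-0.2147 1.0784]
Step 7: x=[2.9424 5.3321] v=[-0.9414 2.8252]
Step 8: x=[2.4026 7.1473] v=[-1.0796 3.6304]
Max displacement = 4.6197

Answer: 4.6197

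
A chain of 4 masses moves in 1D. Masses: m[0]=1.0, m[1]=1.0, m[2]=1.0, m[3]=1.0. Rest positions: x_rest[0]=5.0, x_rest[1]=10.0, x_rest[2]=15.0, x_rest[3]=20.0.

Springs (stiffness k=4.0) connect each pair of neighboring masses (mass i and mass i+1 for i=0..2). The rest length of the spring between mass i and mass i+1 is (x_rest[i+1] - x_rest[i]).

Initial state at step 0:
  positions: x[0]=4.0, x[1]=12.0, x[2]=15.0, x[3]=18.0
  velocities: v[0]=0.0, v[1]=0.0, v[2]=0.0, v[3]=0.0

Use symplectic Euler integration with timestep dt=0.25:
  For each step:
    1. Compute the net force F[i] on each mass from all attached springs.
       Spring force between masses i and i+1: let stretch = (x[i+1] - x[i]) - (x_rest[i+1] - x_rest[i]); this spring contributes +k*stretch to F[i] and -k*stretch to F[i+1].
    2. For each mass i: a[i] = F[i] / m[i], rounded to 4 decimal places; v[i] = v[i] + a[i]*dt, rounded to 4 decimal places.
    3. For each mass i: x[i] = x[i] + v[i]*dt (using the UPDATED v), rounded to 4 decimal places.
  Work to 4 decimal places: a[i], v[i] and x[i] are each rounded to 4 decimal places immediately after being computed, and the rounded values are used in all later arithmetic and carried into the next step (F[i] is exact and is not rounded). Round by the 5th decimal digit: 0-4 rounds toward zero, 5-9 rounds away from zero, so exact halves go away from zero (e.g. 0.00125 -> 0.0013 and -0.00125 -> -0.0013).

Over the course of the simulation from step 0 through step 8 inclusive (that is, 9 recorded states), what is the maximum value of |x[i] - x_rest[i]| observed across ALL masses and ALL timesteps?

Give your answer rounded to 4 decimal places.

Step 0: x=[4.0000 12.0000 15.0000 18.0000] v=[0.0000 0.0000 0.0000 0.0000]
Step 1: x=[4.7500 10.7500 15.0000 18.5000] v=[3.0000 -5.0000 0.0000 2.0000]
Step 2: x=[5.7500 9.0625 14.8125 19.3750] v=[4.0000 -6.7500 -0.7500 3.5000]
Step 3: x=[6.3281 7.9844 14.3281 20.3594] v=[2.3125 -4.3125 -1.9375 3.9375]
Step 4: x=[6.0703 8.0781 13.7656 21.0860] v=[-1.0312 0.3749 -2.2499 2.9062]
Step 5: x=[5.0645 9.0918 13.6114 21.2325] v=[-4.0234 4.0546 -0.6170 0.5858]
Step 6: x=[3.8155 10.2285 14.2325 20.7237] v=[-4.9961 4.5469 2.4845 -2.0353]
Step 7: x=[2.9197 10.7630 15.4754 19.8421] v=[-3.5831 2.1379 4.9717 -3.5265]
Step 8: x=[2.7348 10.5148 16.6319 19.1188] v=[-0.7398 -0.9930 4.6260 -2.8932]
Max displacement = 2.2652

Answer: 2.2652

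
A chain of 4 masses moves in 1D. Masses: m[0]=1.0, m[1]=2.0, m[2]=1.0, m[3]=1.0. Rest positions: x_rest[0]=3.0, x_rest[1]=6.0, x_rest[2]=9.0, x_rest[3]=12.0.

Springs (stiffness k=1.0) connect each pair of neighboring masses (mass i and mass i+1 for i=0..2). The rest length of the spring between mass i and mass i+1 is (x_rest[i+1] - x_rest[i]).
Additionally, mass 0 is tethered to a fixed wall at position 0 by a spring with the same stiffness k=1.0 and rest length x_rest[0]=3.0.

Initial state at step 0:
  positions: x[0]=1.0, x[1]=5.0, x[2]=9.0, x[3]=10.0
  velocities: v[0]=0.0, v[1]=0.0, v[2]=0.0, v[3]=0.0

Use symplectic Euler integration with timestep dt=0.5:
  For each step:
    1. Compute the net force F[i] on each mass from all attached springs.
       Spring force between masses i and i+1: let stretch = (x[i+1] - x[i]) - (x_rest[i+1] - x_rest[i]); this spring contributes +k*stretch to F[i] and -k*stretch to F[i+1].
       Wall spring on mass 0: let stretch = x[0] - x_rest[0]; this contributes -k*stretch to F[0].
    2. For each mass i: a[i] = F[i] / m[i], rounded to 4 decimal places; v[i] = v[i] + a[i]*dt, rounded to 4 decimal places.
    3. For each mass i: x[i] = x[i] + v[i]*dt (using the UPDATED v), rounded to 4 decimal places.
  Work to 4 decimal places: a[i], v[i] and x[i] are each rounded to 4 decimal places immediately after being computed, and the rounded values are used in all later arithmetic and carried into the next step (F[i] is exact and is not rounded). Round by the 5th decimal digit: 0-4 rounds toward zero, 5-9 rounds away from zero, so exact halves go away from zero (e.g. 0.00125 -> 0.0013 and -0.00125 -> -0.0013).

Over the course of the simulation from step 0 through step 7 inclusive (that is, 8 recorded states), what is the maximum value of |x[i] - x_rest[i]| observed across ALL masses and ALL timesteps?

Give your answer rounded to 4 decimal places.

Answer: 2.3281

Derivation:
Step 0: x=[1.0000 5.0000 9.0000 10.0000] v=[0.0000 0.0000 0.0000 0.0000]
Step 1: x=[1.7500 5.0000 8.2500 10.5000] v=[1.5000 0.0000 -1.5000 1.0000]
Step 2: x=[2.8750 5.0000 7.2500 11.1875] v=[2.2500 0.0000 -2.0000 1.3750]
Step 3: x=[3.8125 5.0157 6.6719 11.6407] v=[1.8750 0.0313 -1.1563 0.9063]
Step 4: x=[4.0977 5.0880 6.9219 11.6017] v=[0.5704 0.1446 0.5000 -0.0781]
Step 5: x=[3.6061 5.2658 7.8834 11.1427] v=[-0.9833 0.3555 1.9230 -0.9180]
Step 6: x=[2.6279 5.5633 9.0054 10.6189] v=[-1.9565 0.5950 2.2439 -1.0477]
Step 7: x=[1.7265 5.9242 9.6702 10.4417] v=[-1.8028 0.7217 1.3296 -0.3545]
Max displacement = 2.3281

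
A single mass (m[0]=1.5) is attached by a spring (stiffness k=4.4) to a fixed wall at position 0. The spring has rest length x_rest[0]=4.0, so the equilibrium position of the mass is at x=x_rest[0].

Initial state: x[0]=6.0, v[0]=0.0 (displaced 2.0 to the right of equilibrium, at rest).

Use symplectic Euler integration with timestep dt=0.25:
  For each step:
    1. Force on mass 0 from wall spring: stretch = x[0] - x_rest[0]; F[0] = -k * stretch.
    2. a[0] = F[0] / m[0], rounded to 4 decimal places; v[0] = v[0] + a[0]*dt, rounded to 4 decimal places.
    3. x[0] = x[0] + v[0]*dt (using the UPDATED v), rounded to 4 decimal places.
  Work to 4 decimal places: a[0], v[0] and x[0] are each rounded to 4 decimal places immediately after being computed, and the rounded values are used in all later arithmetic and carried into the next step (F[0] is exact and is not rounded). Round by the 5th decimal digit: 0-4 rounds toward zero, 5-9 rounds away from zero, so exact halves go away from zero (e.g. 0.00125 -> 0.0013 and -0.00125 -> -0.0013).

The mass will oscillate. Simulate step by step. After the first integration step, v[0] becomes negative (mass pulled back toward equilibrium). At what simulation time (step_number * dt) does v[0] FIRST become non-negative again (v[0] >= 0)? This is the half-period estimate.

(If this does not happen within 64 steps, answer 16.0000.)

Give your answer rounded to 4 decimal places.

Step 0: x=[6.0000] v=[0.0000]
Step 1: x=[5.6333] v=[-1.4667]
Step 2: x=[4.9672] v=[-2.6645]
Step 3: x=[4.1238] v=[-3.3738]
Step 4: x=[3.2577] v=[-3.4646]
Step 5: x=[2.5276] v=[-2.9203]
Step 6: x=[2.0675] v=[-1.8406]
Step 7: x=[1.9617] v=[-0.4234]
Step 8: x=[2.2296] v=[1.0714]
First v>=0 after going negative at step 8, time=2.0000

Answer: 2.0000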